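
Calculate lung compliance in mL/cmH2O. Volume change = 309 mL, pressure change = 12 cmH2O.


C = dV / dP
C = 309 / 12
C = 25.75 mL/cmH2O


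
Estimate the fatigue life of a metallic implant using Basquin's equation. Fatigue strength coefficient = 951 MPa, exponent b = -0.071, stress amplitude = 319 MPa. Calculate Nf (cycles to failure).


sigma_a = sigma_f' * (2Nf)^b
2Nf = (sigma_a/sigma_f')^(1/b)
2Nf = (319/951)^(1/-0.071)
2Nf = 4803380.1
Nf = 2.4017e+06


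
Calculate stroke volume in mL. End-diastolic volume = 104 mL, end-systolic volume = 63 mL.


SV = EDV - ESV
SV = 104 - 63
SV = 41 mL


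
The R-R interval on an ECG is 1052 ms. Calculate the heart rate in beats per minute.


HR = 60 / RR_interval(s)
RR = 1052 ms = 1.052 s
HR = 60 / 1.052 = 57.03 bpm


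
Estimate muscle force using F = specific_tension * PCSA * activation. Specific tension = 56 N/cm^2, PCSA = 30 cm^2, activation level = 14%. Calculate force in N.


F = sigma * PCSA * activation
F = 56 * 30 * 0.14
F = 235.2 N


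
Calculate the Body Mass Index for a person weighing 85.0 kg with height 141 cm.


BMI = weight / height^2
height = 141 cm = 1.41 m
BMI = 85.0 / 1.41^2
BMI = 42.75 kg/m^2


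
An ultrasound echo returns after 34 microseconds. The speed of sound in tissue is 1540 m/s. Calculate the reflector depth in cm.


depth = c * t / 2
t = 34 us = 3.4000e-05 s
depth = 1540 * 3.4000e-05 / 2
depth = 0.02618 m = 2.618 cm


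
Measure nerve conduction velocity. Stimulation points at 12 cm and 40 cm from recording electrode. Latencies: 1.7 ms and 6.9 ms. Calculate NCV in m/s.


Distance = (40 - 12) / 100 = 0.28 m
dt = (6.9 - 1.7) / 1000 = 0.0052 s
NCV = dist / dt = 53.85 m/s


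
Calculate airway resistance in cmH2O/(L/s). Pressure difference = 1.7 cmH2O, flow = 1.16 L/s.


R = dP / flow
R = 1.7 / 1.16
R = 1.466 cmH2O/(L/s)


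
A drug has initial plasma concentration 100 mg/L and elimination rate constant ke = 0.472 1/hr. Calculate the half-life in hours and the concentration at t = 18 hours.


t_half = ln(2) / ke = 0.693147 / 0.472 = 1.469 hr
C(t) = C0 * exp(-ke*t) = 100 * exp(-0.472*18)
C(18) = 0.02043 mg/L


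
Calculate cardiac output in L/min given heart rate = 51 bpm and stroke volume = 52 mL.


CO = HR * SV
CO = 51 * 52 / 1000
CO = 2.652 L/min


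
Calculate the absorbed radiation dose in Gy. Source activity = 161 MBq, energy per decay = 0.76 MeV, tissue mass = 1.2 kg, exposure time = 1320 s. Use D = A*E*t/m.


A = 161 MBq = 1.6100e+08 Bq
E = 0.76 MeV = 1.21752e-13 J
D = A*E*t/m = 1.6100e+08*1.21752e-13*1320/1.2
D = 0.02156 Gy


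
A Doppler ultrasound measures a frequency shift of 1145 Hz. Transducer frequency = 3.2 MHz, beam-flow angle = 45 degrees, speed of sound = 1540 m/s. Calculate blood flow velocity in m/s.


v = fd * c / (2 * f0 * cos(theta))
v = 1145 * 1540 / (2 * 3.2000e+06 * cos(45))
v = 0.3896 m/s


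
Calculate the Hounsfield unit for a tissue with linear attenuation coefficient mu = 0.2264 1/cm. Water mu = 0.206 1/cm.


HU = ((mu_tissue - mu_water) / mu_water) * 1000
HU = ((0.2264 - 0.206) / 0.206) * 1000
HU = 99.03


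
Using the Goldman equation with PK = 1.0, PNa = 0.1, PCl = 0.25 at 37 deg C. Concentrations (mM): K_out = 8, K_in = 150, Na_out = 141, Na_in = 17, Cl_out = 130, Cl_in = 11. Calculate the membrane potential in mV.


Vm = (RT/F)*ln((PK*Ko + PNa*Nao + PCl*Cli)/(PK*Ki + PNa*Nai + PCl*Clo))
Numer = 24.85, Denom = 184.2
Vm = -53.54 mV


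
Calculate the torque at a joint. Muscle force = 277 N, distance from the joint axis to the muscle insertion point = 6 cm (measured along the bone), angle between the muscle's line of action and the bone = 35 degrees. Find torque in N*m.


Torque = F * d * sin(theta)   (moment arm = d*sin(theta))
d = 6 cm = 0.06 m
Torque = 277 * 0.06 * sin(35)
Torque = 9.533 N*m


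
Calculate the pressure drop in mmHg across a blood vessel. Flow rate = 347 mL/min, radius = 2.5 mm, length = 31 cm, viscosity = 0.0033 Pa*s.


dP = 8*mu*L*Q / (pi*r^4)
Q = 347 mL/min = 5.78333e-06 m^3/s
dP = 385.686 Pa = 385.686 / 133.322 mmHg = 2.893 mmHg


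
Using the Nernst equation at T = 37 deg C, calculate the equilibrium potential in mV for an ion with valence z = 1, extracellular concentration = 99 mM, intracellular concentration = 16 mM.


E = (RT/(zF)) * ln(C_out/C_in)
T = 37 + 273.15 = 310.15 K
E = (8.314 * 310.15 / (1 * 96485)) * ln(99/16)
E = 48.71 mV


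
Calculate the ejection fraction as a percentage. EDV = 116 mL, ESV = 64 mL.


SV = EDV - ESV = 116 - 64 = 52 mL
EF = SV/EDV * 100 = 52/116 * 100
EF = 44.83%


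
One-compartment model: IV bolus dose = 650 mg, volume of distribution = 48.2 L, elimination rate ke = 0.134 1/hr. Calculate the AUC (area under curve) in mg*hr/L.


C0 = Dose/Vd = 650/48.2 = 13.4855 mg/L
AUC = C0/ke = 13.4855/0.134
AUC = 100.6 mg*hr/L


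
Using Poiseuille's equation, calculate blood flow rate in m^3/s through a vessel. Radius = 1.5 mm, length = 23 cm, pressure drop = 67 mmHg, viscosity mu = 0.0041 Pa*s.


Q = pi*r^4*dP / (8*mu*L)
r = 0.0015 m, L = 0.23 m
dP = 67 mmHg = 8932.574 Pa
Q = 1.8832e-05 m^3/s


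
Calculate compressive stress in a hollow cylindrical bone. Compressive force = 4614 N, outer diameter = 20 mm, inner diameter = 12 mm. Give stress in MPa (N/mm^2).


A = pi*(r_o^2 - r_i^2)
r_o = 10 mm, r_i = 6 mm
A = 201.062 mm^2
sigma = F/A = 4614 / 201.062
sigma = 22.95 MPa


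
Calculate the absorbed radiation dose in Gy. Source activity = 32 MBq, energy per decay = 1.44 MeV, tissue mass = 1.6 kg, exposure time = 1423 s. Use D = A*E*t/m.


A = 32 MBq = 3.2000e+07 Bq
E = 1.44 MeV = 2.30688e-13 J
D = A*E*t/m = 3.2000e+07*2.30688e-13*1423/1.6
D = 0.006565 Gy


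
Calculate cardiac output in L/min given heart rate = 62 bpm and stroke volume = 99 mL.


CO = HR * SV
CO = 62 * 99 / 1000
CO = 6.138 L/min


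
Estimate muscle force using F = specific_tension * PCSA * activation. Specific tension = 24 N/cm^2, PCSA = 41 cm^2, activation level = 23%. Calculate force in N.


F = sigma * PCSA * activation
F = 24 * 41 * 0.23
F = 226.3 N


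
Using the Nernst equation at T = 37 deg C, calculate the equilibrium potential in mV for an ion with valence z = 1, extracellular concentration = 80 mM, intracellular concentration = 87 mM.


E = (RT/(zF)) * ln(C_out/C_in)
T = 37 + 273.15 = 310.15 K
E = (8.314 * 310.15 / (1 * 96485)) * ln(80/87)
E = -2.242 mV


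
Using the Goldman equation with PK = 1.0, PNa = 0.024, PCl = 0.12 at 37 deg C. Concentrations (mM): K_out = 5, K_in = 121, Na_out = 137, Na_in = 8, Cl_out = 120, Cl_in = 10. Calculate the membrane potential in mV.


Vm = (RT/F)*ln((PK*Ko + PNa*Nao + PCl*Cli)/(PK*Ki + PNa*Nai + PCl*Clo))
Numer = 9.488, Denom = 135.592
Vm = -71.08 mV


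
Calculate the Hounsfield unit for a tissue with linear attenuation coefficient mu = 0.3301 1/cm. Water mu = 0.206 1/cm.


HU = ((mu_tissue - mu_water) / mu_water) * 1000
HU = ((0.3301 - 0.206) / 0.206) * 1000
HU = 602.4


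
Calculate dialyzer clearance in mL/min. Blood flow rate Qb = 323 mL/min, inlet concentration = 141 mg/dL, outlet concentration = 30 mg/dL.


K = Qb * (Cb_in - Cb_out) / Cb_in
K = 323 * (141 - 30) / 141
K = 254.3 mL/min


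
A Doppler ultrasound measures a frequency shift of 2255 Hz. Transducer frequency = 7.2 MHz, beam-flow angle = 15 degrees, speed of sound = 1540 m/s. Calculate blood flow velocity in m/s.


v = fd * c / (2 * f0 * cos(theta))
v = 2255 * 1540 / (2 * 7.2000e+06 * cos(15))
v = 0.2497 m/s


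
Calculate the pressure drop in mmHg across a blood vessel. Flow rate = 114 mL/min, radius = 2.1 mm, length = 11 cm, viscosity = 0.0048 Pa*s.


dP = 8*mu*L*Q / (pi*r^4)
Q = 114 mL/min = 1.9e-06 m^3/s
dP = 131.356 Pa = 131.356 / 133.322 mmHg = 0.9853 mmHg


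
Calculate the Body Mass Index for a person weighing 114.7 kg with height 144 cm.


BMI = weight / height^2
height = 144 cm = 1.44 m
BMI = 114.7 / 1.44^2
BMI = 55.31 kg/m^2


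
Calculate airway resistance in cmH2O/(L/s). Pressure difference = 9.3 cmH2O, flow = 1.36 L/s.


R = dP / flow
R = 9.3 / 1.36
R = 6.838 cmH2O/(L/s)


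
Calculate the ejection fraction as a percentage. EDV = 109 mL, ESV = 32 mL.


SV = EDV - ESV = 109 - 32 = 77 mL
EF = SV/EDV * 100 = 77/109 * 100
EF = 70.64%


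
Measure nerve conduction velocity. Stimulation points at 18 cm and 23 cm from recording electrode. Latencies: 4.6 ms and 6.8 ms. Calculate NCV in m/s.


Distance = (23 - 18) / 100 = 0.05 m
dt = (6.8 - 4.6) / 1000 = 0.0022 s
NCV = dist / dt = 22.73 m/s


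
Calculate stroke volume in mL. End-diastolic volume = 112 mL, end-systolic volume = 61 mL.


SV = EDV - ESV
SV = 112 - 61
SV = 51 mL


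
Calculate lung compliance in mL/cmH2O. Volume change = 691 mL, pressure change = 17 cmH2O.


C = dV / dP
C = 691 / 17
C = 40.65 mL/cmH2O


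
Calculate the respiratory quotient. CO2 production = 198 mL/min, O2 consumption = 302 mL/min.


RQ = VCO2 / VO2
RQ = 198 / 302
RQ = 0.6556


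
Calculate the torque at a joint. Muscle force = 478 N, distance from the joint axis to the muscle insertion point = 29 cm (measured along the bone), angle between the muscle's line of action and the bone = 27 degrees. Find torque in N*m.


Torque = F * d * sin(theta)   (moment arm = d*sin(theta))
d = 29 cm = 0.29 m
Torque = 478 * 0.29 * sin(27)
Torque = 62.93 N*m


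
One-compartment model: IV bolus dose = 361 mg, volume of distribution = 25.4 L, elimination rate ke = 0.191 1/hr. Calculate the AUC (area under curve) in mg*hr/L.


C0 = Dose/Vd = 361/25.4 = 14.2126 mg/L
AUC = C0/ke = 14.2126/0.191
AUC = 74.41 mg*hr/L


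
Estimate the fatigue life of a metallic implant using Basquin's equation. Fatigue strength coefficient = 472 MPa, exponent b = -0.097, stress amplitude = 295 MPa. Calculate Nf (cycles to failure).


sigma_a = sigma_f' * (2Nf)^b
2Nf = (sigma_a/sigma_f')^(1/b)
2Nf = (295/472)^(1/-0.097)
2Nf = 127.15391
Nf = 63.58


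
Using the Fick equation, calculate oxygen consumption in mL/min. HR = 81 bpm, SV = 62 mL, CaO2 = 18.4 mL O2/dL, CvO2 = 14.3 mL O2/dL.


CO = HR*SV = 81*62/1000 = 5.022 L/min
a-v O2 diff = 18.4 - 14.3 = 4.1 mL/dL
VO2 = CO * (CaO2-CvO2) * 10 dL/L
VO2 = 5.022 * 4.1 * 10
VO2 = 205.9 mL/min


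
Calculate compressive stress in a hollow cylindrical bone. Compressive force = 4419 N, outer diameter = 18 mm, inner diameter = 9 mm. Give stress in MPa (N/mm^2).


A = pi*(r_o^2 - r_i^2)
r_o = 9 mm, r_i = 4.5 mm
A = 190.852 mm^2
sigma = F/A = 4419 / 190.852
sigma = 23.15 MPa


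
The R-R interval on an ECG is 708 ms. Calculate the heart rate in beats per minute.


HR = 60 / RR_interval(s)
RR = 708 ms = 0.708 s
HR = 60 / 0.708 = 84.75 bpm


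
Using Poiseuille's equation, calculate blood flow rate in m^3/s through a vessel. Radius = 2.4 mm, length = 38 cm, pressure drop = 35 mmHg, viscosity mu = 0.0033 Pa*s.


Q = pi*r^4*dP / (8*mu*L)
r = 0.0024 m, L = 0.38 m
dP = 35 mmHg = 4666.27 Pa
Q = 4.8482e-05 m^3/s


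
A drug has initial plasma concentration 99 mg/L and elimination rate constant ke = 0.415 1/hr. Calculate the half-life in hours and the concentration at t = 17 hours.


t_half = ln(2) / ke = 0.693147 / 0.415 = 1.67 hr
C(t) = C0 * exp(-ke*t) = 99 * exp(-0.415*17)
C(17) = 0.08545 mg/L


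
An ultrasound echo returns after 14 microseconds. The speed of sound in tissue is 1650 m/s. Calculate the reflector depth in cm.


depth = c * t / 2
t = 14 us = 1.4000e-05 s
depth = 1650 * 1.4000e-05 / 2
depth = 0.01155 m = 1.155 cm


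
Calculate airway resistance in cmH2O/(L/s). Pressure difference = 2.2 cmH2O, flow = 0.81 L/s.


R = dP / flow
R = 2.2 / 0.81
R = 2.716 cmH2O/(L/s)


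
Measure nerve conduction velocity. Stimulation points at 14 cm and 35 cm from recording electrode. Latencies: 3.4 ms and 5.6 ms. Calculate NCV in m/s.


Distance = (35 - 14) / 100 = 0.21 m
dt = (5.6 - 3.4) / 1000 = 0.0022 s
NCV = dist / dt = 95.45 m/s


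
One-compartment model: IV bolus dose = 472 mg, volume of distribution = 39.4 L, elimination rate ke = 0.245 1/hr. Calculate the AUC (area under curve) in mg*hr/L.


C0 = Dose/Vd = 472/39.4 = 11.9797 mg/L
AUC = C0/ke = 11.9797/0.245
AUC = 48.9 mg*hr/L


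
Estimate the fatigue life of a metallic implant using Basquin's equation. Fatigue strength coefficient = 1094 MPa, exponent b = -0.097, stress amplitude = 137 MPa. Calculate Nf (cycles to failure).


sigma_a = sigma_f' * (2Nf)^b
2Nf = (sigma_a/sigma_f')^(1/b)
2Nf = (137/1094)^(1/-0.097)
2Nf = 2.0046031e+09
Nf = 1.0023e+09


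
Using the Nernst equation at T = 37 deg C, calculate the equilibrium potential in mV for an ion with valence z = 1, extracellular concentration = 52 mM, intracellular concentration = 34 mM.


E = (RT/(zF)) * ln(C_out/C_in)
T = 37 + 273.15 = 310.15 K
E = (8.314 * 310.15 / (1 * 96485)) * ln(52/34)
E = 11.36 mV


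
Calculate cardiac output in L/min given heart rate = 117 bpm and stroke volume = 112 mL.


CO = HR * SV
CO = 117 * 112 / 1000
CO = 13.1 L/min


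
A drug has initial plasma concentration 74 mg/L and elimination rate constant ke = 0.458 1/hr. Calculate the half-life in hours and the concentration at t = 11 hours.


t_half = ln(2) / ke = 0.693147 / 0.458 = 1.513 hr
C(t) = C0 * exp(-ke*t) = 74 * exp(-0.458*11)
C(11) = 0.48 mg/L


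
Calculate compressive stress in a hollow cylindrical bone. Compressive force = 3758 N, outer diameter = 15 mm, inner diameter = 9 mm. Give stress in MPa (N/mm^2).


A = pi*(r_o^2 - r_i^2)
r_o = 7.5 mm, r_i = 4.5 mm
A = 113.097 mm^2
sigma = F/A = 3758 / 113.097
sigma = 33.23 MPa


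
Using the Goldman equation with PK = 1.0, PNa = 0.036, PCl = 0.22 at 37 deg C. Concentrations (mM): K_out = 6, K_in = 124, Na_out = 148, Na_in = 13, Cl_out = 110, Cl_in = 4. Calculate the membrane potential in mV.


Vm = (RT/F)*ln((PK*Ko + PNa*Nao + PCl*Cli)/(PK*Ki + PNa*Nai + PCl*Clo))
Numer = 12.208, Denom = 148.668
Vm = -66.8 mV


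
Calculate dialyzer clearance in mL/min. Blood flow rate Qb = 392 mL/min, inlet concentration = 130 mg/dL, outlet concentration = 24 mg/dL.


K = Qb * (Cb_in - Cb_out) / Cb_in
K = 392 * (130 - 24) / 130
K = 319.6 mL/min


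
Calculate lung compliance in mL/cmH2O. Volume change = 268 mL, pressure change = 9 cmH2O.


C = dV / dP
C = 268 / 9
C = 29.78 mL/cmH2O


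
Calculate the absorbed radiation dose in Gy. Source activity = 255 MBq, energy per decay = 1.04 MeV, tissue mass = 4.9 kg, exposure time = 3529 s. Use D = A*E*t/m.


A = 255 MBq = 2.5500e+08 Bq
E = 1.04 MeV = 1.66608e-13 J
D = A*E*t/m = 2.5500e+08*1.66608e-13*3529/4.9
D = 0.0306 Gy


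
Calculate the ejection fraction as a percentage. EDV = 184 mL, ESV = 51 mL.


SV = EDV - ESV = 184 - 51 = 133 mL
EF = SV/EDV * 100 = 133/184 * 100
EF = 72.28%


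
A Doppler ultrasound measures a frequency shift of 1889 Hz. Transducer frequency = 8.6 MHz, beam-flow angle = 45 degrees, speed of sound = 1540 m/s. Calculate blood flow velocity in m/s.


v = fd * c / (2 * f0 * cos(theta))
v = 1889 * 1540 / (2 * 8.6000e+06 * cos(45))
v = 0.2392 m/s


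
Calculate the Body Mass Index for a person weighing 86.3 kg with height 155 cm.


BMI = weight / height^2
height = 155 cm = 1.55 m
BMI = 86.3 / 1.55^2
BMI = 35.92 kg/m^2


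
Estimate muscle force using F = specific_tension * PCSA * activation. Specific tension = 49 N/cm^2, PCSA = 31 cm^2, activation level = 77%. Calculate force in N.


F = sigma * PCSA * activation
F = 49 * 31 * 0.77
F = 1170 N


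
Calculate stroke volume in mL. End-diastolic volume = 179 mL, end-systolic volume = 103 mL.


SV = EDV - ESV
SV = 179 - 103
SV = 76 mL


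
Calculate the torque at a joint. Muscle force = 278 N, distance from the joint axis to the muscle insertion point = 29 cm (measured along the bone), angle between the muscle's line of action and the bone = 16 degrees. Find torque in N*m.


Torque = F * d * sin(theta)   (moment arm = d*sin(theta))
d = 29 cm = 0.29 m
Torque = 278 * 0.29 * sin(16)
Torque = 22.22 N*m


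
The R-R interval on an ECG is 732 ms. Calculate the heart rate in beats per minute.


HR = 60 / RR_interval(s)
RR = 732 ms = 0.732 s
HR = 60 / 0.732 = 81.97 bpm


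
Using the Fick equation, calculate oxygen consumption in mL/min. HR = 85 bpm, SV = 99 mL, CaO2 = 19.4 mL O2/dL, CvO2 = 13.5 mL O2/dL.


CO = HR*SV = 85*99/1000 = 8.415 L/min
a-v O2 diff = 19.4 - 13.5 = 5.9 mL/dL
VO2 = CO * (CaO2-CvO2) * 10 dL/L
VO2 = 8.415 * 5.9 * 10
VO2 = 496.5 mL/min


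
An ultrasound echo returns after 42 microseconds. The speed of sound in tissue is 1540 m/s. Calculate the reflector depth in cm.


depth = c * t / 2
t = 42 us = 4.2000e-05 s
depth = 1540 * 4.2000e-05 / 2
depth = 0.03234 m = 3.234 cm


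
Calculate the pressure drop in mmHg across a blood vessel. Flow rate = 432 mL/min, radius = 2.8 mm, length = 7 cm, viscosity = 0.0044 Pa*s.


dP = 8*mu*L*Q / (pi*r^4)
Q = 432 mL/min = 7.2e-06 m^3/s
dP = 91.8737 Pa = 91.8737 / 133.322 mmHg = 0.6891 mmHg


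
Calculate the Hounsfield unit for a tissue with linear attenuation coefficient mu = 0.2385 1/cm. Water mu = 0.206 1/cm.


HU = ((mu_tissue - mu_water) / mu_water) * 1000
HU = ((0.2385 - 0.206) / 0.206) * 1000
HU = 157.8


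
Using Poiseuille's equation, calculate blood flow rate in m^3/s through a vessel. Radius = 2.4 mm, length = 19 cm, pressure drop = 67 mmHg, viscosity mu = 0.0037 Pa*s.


Q = pi*r^4*dP / (8*mu*L)
r = 0.0024 m, L = 0.19 m
dP = 67 mmHg = 8932.574 Pa
Q = 1.6555e-04 m^3/s


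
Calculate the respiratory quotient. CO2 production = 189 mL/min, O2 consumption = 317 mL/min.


RQ = VCO2 / VO2
RQ = 189 / 317
RQ = 0.5962


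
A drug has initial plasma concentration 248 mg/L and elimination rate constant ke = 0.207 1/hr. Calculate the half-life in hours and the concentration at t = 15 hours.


t_half = ln(2) / ke = 0.693147 / 0.207 = 3.349 hr
C(t) = C0 * exp(-ke*t) = 248 * exp(-0.207*15)
C(15) = 11.12 mg/L


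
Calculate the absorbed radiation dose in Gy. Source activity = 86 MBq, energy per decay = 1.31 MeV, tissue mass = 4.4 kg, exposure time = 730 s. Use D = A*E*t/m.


A = 86 MBq = 8.6000e+07 Bq
E = 1.31 MeV = 2.09862e-13 J
D = A*E*t/m = 8.6000e+07*2.09862e-13*730/4.4
D = 0.002994 Gy


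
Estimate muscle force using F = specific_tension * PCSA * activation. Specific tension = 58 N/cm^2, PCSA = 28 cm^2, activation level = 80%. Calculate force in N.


F = sigma * PCSA * activation
F = 58 * 28 * 0.8
F = 1299 N


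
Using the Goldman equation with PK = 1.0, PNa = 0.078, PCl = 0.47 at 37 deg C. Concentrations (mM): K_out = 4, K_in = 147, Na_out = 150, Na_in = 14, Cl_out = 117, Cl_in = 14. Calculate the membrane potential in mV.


Vm = (RT/F)*ln((PK*Ko + PNa*Nao + PCl*Cli)/(PK*Ki + PNa*Nai + PCl*Clo))
Numer = 22.28, Denom = 203.082
Vm = -59.06 mV


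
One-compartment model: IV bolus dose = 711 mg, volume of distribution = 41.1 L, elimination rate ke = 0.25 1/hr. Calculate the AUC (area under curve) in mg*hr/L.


C0 = Dose/Vd = 711/41.1 = 17.2993 mg/L
AUC = C0/ke = 17.2993/0.25
AUC = 69.2 mg*hr/L


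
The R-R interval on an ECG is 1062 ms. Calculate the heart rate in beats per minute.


HR = 60 / RR_interval(s)
RR = 1062 ms = 1.062 s
HR = 60 / 1.062 = 56.5 bpm


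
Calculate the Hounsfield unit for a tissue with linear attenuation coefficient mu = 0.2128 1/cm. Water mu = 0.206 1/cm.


HU = ((mu_tissue - mu_water) / mu_water) * 1000
HU = ((0.2128 - 0.206) / 0.206) * 1000
HU = 33.01


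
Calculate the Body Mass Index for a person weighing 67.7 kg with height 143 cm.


BMI = weight / height^2
height = 143 cm = 1.43 m
BMI = 67.7 / 1.43^2
BMI = 33.11 kg/m^2


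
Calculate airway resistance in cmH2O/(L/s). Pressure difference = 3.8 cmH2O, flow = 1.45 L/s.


R = dP / flow
R = 3.8 / 1.45
R = 2.621 cmH2O/(L/s)


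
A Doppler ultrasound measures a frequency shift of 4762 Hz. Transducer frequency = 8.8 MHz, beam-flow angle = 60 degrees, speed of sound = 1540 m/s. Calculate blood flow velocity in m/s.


v = fd * c / (2 * f0 * cos(theta))
v = 4762 * 1540 / (2 * 8.8000e+06 * cos(60))
v = 0.8333 m/s


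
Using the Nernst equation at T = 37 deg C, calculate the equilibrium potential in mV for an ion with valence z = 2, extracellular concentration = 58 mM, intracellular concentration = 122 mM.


E = (RT/(zF)) * ln(C_out/C_in)
T = 37 + 273.15 = 310.15 K
E = (8.314 * 310.15 / (2 * 96485)) * ln(58/122)
E = -9.936 mV


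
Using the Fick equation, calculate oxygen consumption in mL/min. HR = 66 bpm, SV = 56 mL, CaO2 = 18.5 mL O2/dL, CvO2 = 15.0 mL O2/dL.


CO = HR*SV = 66*56/1000 = 3.696 L/min
a-v O2 diff = 18.5 - 15.0 = 3.5 mL/dL
VO2 = CO * (CaO2-CvO2) * 10 dL/L
VO2 = 3.696 * 3.5 * 10
VO2 = 129.4 mL/min


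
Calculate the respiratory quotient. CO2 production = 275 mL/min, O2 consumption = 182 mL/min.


RQ = VCO2 / VO2
RQ = 275 / 182
RQ = 1.511


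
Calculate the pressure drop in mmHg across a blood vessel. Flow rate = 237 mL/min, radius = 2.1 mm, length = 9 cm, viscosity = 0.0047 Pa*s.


dP = 8*mu*L*Q / (pi*r^4)
Q = 237 mL/min = 3.95e-06 m^3/s
dP = 218.776 Pa = 218.776 / 133.322 mmHg = 1.641 mmHg


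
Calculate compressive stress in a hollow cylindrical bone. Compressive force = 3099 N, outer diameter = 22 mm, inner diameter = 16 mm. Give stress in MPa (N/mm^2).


A = pi*(r_o^2 - r_i^2)
r_o = 11 mm, r_i = 8 mm
A = 179.071 mm^2
sigma = F/A = 3099 / 179.071
sigma = 17.31 MPa


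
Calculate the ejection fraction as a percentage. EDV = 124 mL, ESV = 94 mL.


SV = EDV - ESV = 124 - 94 = 30 mL
EF = SV/EDV * 100 = 30/124 * 100
EF = 24.19%


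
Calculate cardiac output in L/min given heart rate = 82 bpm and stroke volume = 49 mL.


CO = HR * SV
CO = 82 * 49 / 1000
CO = 4.018 L/min


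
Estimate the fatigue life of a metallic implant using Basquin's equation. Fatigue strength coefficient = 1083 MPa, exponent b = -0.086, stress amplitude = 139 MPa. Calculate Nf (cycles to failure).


sigma_a = sigma_f' * (2Nf)^b
2Nf = (sigma_a/sigma_f')^(1/b)
2Nf = (139/1083)^(1/-0.086)
2Nf = 2.3313134e+10
Nf = 1.1657e+10


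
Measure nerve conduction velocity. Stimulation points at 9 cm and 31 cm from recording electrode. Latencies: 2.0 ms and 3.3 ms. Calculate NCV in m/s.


Distance = (31 - 9) / 100 = 0.22 m
dt = (3.3 - 2.0) / 1000 = 0.0013 s
NCV = dist / dt = 169.2 m/s


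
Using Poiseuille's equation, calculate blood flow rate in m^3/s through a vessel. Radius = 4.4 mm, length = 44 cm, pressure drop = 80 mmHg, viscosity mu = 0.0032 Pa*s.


Q = pi*r^4*dP / (8*mu*L)
r = 0.0044 m, L = 0.44 m
dP = 80 mmHg = 10665.76 Pa
Q = 0.001115 m^3/s


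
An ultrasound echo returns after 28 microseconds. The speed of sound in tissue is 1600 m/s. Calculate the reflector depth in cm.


depth = c * t / 2
t = 28 us = 2.8000e-05 s
depth = 1600 * 2.8000e-05 / 2
depth = 0.0224 m = 2.24 cm


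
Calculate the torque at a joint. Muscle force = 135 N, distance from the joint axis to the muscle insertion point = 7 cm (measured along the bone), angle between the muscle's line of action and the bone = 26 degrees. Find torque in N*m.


Torque = F * d * sin(theta)   (moment arm = d*sin(theta))
d = 7 cm = 0.07 m
Torque = 135 * 0.07 * sin(26)
Torque = 4.143 N*m


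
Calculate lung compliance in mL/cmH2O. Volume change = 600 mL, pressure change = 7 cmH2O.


C = dV / dP
C = 600 / 7
C = 85.71 mL/cmH2O


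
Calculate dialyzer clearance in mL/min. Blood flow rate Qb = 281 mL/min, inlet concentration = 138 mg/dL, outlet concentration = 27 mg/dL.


K = Qb * (Cb_in - Cb_out) / Cb_in
K = 281 * (138 - 27) / 138
K = 226 mL/min


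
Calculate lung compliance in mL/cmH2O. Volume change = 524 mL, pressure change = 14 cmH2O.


C = dV / dP
C = 524 / 14
C = 37.43 mL/cmH2O


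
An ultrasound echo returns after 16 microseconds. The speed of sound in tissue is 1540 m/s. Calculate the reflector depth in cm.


depth = c * t / 2
t = 16 us = 1.6000e-05 s
depth = 1540 * 1.6000e-05 / 2
depth = 0.01232 m = 1.232 cm


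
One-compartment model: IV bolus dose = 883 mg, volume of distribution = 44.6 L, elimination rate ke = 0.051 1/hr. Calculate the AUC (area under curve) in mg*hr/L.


C0 = Dose/Vd = 883/44.6 = 19.7982 mg/L
AUC = C0/ke = 19.7982/0.051
AUC = 388.2 mg*hr/L


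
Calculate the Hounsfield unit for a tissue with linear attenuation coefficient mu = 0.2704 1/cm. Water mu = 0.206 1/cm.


HU = ((mu_tissue - mu_water) / mu_water) * 1000
HU = ((0.2704 - 0.206) / 0.206) * 1000
HU = 312.6


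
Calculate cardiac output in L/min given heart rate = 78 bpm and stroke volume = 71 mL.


CO = HR * SV
CO = 78 * 71 / 1000
CO = 5.538 L/min


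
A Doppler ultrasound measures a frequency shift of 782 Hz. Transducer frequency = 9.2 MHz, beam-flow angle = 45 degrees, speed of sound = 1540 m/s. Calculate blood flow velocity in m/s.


v = fd * c / (2 * f0 * cos(theta))
v = 782 * 1540 / (2 * 9.2000e+06 * cos(45))
v = 0.09256 m/s


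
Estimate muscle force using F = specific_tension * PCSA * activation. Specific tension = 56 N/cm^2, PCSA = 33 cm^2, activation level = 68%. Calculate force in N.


F = sigma * PCSA * activation
F = 56 * 33 * 0.68
F = 1257 N


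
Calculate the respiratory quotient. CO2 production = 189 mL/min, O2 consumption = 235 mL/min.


RQ = VCO2 / VO2
RQ = 189 / 235
RQ = 0.8043


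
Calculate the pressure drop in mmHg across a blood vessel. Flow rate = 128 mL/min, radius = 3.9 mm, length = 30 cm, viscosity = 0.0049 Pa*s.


dP = 8*mu*L*Q / (pi*r^4)
Q = 128 mL/min = 2.13333e-06 m^3/s
dP = 34.5189 Pa = 34.5189 / 133.322 mmHg = 0.2589 mmHg


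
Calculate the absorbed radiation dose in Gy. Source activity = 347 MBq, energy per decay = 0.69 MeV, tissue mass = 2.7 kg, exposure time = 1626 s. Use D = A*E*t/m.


A = 347 MBq = 3.4700e+08 Bq
E = 0.69 MeV = 1.10538e-13 J
D = A*E*t/m = 3.4700e+08*1.10538e-13*1626/2.7
D = 0.0231 Gy


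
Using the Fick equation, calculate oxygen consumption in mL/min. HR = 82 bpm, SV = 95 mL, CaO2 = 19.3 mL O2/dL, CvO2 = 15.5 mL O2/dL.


CO = HR*SV = 82*95/1000 = 7.79 L/min
a-v O2 diff = 19.3 - 15.5 = 3.8 mL/dL
VO2 = CO * (CaO2-CvO2) * 10 dL/L
VO2 = 7.79 * 3.8 * 10
VO2 = 296 mL/min


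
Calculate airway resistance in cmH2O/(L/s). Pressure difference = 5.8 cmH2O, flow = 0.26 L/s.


R = dP / flow
R = 5.8 / 0.26
R = 22.31 cmH2O/(L/s)


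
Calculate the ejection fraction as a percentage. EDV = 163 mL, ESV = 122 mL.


SV = EDV - ESV = 163 - 122 = 41 mL
EF = SV/EDV * 100 = 41/163 * 100
EF = 25.15%


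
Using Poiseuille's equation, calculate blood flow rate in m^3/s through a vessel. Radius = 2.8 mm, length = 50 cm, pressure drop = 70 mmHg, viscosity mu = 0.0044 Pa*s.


Q = pi*r^4*dP / (8*mu*L)
r = 0.0028 m, L = 0.5 m
dP = 70 mmHg = 9332.54 Pa
Q = 1.0239e-04 m^3/s


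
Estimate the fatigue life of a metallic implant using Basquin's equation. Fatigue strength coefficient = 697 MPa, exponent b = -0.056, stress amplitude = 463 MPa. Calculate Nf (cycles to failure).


sigma_a = sigma_f' * (2Nf)^b
2Nf = (sigma_a/sigma_f')^(1/b)
2Nf = (463/697)^(1/-0.056)
2Nf = 1487.1451
Nf = 743.6


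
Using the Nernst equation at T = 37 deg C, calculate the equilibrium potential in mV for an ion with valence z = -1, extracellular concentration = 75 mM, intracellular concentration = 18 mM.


E = (RT/(zF)) * ln(C_out/C_in)
T = 37 + 273.15 = 310.15 K
E = (8.314 * 310.15 / (-1 * 96485)) * ln(75/18)
E = -38.14 mV


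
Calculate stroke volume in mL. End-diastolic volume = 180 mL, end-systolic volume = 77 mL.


SV = EDV - ESV
SV = 180 - 77
SV = 103 mL


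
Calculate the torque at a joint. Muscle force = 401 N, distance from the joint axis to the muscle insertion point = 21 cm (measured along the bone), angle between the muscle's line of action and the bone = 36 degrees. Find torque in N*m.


Torque = F * d * sin(theta)   (moment arm = d*sin(theta))
d = 21 cm = 0.21 m
Torque = 401 * 0.21 * sin(36)
Torque = 49.5 N*m


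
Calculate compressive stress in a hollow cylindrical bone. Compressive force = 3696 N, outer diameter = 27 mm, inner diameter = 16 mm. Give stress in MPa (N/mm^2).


A = pi*(r_o^2 - r_i^2)
r_o = 13.5 mm, r_i = 8 mm
A = 371.493 mm^2
sigma = F/A = 3696 / 371.493
sigma = 9.949 MPa


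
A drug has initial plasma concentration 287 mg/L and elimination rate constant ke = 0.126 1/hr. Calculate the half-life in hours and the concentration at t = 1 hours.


t_half = ln(2) / ke = 0.693147 / 0.126 = 5.501 hr
C(t) = C0 * exp(-ke*t) = 287 * exp(-0.126*1)
C(1) = 253 mg/L


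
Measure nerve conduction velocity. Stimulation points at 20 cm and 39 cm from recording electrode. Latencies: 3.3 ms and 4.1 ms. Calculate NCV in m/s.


Distance = (39 - 20) / 100 = 0.19 m
dt = (4.1 - 3.3) / 1000 = 8.0000e-04 s
NCV = dist / dt = 237.5 m/s


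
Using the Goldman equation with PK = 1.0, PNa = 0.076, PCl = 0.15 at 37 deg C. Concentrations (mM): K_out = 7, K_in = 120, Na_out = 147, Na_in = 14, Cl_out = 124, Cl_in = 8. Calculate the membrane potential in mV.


Vm = (RT/F)*ln((PK*Ko + PNa*Nao + PCl*Cli)/(PK*Ki + PNa*Nai + PCl*Clo))
Numer = 19.372, Denom = 139.664
Vm = -52.79 mV


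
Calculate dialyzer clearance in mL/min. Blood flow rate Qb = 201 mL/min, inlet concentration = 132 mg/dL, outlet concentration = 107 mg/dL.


K = Qb * (Cb_in - Cb_out) / Cb_in
K = 201 * (132 - 107) / 132
K = 38.07 mL/min


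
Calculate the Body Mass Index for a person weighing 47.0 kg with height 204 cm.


BMI = weight / height^2
height = 204 cm = 2.04 m
BMI = 47.0 / 2.04^2
BMI = 11.29 kg/m^2


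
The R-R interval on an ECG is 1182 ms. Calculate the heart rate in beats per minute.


HR = 60 / RR_interval(s)
RR = 1182 ms = 1.182 s
HR = 60 / 1.182 = 50.76 bpm


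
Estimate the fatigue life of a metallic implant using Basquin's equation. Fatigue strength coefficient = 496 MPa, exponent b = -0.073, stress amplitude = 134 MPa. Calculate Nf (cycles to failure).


sigma_a = sigma_f' * (2Nf)^b
2Nf = (sigma_a/sigma_f')^(1/b)
2Nf = (134/496)^(1/-0.073)
2Nf = 61092041
Nf = 3.0546e+07


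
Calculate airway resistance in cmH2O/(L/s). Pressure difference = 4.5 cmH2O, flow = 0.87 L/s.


R = dP / flow
R = 4.5 / 0.87
R = 5.172 cmH2O/(L/s)


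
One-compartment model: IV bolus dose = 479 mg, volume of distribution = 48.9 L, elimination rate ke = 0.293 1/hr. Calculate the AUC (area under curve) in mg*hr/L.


C0 = Dose/Vd = 479/48.9 = 9.7955 mg/L
AUC = C0/ke = 9.7955/0.293
AUC = 33.43 mg*hr/L


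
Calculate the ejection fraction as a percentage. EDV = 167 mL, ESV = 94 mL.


SV = EDV - ESV = 167 - 94 = 73 mL
EF = SV/EDV * 100 = 73/167 * 100
EF = 43.71%


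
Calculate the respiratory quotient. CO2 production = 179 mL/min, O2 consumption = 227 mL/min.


RQ = VCO2 / VO2
RQ = 179 / 227
RQ = 0.7885


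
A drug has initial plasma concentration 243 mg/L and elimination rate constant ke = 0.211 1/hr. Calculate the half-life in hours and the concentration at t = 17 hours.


t_half = ln(2) / ke = 0.693147 / 0.211 = 3.285 hr
C(t) = C0 * exp(-ke*t) = 243 * exp(-0.211*17)
C(17) = 6.727 mg/L


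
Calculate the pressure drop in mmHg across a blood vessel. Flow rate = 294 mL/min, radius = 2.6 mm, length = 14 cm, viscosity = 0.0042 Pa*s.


dP = 8*mu*L*Q / (pi*r^4)
Q = 294 mL/min = 4.9e-06 m^3/s
dP = 160.554 Pa = 160.554 / 133.322 mmHg = 1.204 mmHg


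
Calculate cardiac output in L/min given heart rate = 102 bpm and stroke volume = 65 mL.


CO = HR * SV
CO = 102 * 65 / 1000
CO = 6.63 L/min


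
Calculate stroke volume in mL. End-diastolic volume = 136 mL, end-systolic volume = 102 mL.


SV = EDV - ESV
SV = 136 - 102
SV = 34 mL


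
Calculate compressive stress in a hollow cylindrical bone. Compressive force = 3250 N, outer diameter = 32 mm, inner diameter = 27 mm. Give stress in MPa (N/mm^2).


A = pi*(r_o^2 - r_i^2)
r_o = 16 mm, r_i = 13.5 mm
A = 231.692 mm^2
sigma = F/A = 3250 / 231.692
sigma = 14.03 MPa


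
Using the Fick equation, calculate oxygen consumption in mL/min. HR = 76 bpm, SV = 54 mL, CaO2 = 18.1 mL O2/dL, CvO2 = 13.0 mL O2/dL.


CO = HR*SV = 76*54/1000 = 4.104 L/min
a-v O2 diff = 18.1 - 13.0 = 5.1 mL/dL
VO2 = CO * (CaO2-CvO2) * 10 dL/L
VO2 = 4.104 * 5.1 * 10
VO2 = 209.3 mL/min


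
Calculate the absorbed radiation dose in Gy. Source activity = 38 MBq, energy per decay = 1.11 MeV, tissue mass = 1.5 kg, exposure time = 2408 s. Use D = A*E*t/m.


A = 38 MBq = 3.8000e+07 Bq
E = 1.11 MeV = 1.77822e-13 J
D = A*E*t/m = 3.8000e+07*1.77822e-13*2408/1.5
D = 0.01085 Gy


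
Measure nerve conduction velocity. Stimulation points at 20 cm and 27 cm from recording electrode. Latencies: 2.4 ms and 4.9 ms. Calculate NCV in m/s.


Distance = (27 - 20) / 100 = 0.07 m
dt = (4.9 - 2.4) / 1000 = 0.0025 s
NCV = dist / dt = 28 m/s


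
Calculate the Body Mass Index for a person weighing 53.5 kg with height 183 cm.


BMI = weight / height^2
height = 183 cm = 1.83 m
BMI = 53.5 / 1.83^2
BMI = 15.98 kg/m^2


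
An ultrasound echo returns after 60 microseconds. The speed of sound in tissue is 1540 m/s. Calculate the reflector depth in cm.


depth = c * t / 2
t = 60 us = 6.0000e-05 s
depth = 1540 * 6.0000e-05 / 2
depth = 0.0462 m = 4.62 cm


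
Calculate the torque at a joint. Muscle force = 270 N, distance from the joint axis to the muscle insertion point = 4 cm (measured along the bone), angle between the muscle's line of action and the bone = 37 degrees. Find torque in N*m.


Torque = F * d * sin(theta)   (moment arm = d*sin(theta))
d = 4 cm = 0.04 m
Torque = 270 * 0.04 * sin(37)
Torque = 6.5 N*m


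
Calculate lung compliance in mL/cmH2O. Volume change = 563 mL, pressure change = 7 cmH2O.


C = dV / dP
C = 563 / 7
C = 80.43 mL/cmH2O


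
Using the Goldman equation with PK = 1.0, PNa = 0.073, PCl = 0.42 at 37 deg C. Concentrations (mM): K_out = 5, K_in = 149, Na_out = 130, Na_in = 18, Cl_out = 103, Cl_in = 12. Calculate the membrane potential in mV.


Vm = (RT/F)*ln((PK*Ko + PNa*Nao + PCl*Cli)/(PK*Ki + PNa*Nai + PCl*Clo))
Numer = 19.53, Denom = 193.574
Vm = -61.3 mV


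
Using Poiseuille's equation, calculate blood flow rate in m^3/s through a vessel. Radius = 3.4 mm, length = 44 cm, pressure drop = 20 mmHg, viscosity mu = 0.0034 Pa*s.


Q = pi*r^4*dP / (8*mu*L)
r = 0.0034 m, L = 0.44 m
dP = 20 mmHg = 2666.44 Pa
Q = 9.3535e-05 m^3/s


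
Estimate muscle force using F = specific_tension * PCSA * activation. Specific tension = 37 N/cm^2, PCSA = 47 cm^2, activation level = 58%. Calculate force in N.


F = sigma * PCSA * activation
F = 37 * 47 * 0.58
F = 1009 N


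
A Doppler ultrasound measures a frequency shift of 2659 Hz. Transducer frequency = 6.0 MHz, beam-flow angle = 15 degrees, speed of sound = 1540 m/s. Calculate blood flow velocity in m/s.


v = fd * c / (2 * f0 * cos(theta))
v = 2659 * 1540 / (2 * 6.0000e+06 * cos(15))
v = 0.3533 m/s


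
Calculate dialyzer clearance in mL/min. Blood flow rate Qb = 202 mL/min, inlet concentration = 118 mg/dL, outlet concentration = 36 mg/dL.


K = Qb * (Cb_in - Cb_out) / Cb_in
K = 202 * (118 - 36) / 118
K = 140.4 mL/min


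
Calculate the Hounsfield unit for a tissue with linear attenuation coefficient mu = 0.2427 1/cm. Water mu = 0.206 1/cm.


HU = ((mu_tissue - mu_water) / mu_water) * 1000
HU = ((0.2427 - 0.206) / 0.206) * 1000
HU = 178.2


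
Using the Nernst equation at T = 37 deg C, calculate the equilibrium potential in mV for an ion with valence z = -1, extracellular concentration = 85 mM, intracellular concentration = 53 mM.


E = (RT/(zF)) * ln(C_out/C_in)
T = 37 + 273.15 = 310.15 K
E = (8.314 * 310.15 / (-1 * 96485)) * ln(85/53)
E = -12.62 mV


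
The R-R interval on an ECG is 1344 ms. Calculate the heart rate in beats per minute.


HR = 60 / RR_interval(s)
RR = 1344 ms = 1.344 s
HR = 60 / 1.344 = 44.64 bpm


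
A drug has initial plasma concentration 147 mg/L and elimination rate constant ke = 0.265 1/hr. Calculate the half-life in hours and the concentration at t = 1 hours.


t_half = ln(2) / ke = 0.693147 / 0.265 = 2.616 hr
C(t) = C0 * exp(-ke*t) = 147 * exp(-0.265*1)
C(1) = 112.8 mg/L


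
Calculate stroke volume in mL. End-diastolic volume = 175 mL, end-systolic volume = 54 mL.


SV = EDV - ESV
SV = 175 - 54
SV = 121 mL


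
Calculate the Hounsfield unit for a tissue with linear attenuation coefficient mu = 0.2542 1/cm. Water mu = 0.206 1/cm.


HU = ((mu_tissue - mu_water) / mu_water) * 1000
HU = ((0.2542 - 0.206) / 0.206) * 1000
HU = 234


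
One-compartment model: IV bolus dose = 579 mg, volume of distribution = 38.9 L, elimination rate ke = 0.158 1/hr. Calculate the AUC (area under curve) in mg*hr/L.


C0 = Dose/Vd = 579/38.9 = 14.8843 mg/L
AUC = C0/ke = 14.8843/0.158
AUC = 94.2 mg*hr/L


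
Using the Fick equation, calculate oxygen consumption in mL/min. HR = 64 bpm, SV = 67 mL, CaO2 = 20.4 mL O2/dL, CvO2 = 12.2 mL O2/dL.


CO = HR*SV = 64*67/1000 = 4.288 L/min
a-v O2 diff = 20.4 - 12.2 = 8.2 mL/dL
VO2 = CO * (CaO2-CvO2) * 10 dL/L
VO2 = 4.288 * 8.2 * 10
VO2 = 351.6 mL/min


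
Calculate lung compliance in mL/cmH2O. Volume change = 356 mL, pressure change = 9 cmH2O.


C = dV / dP
C = 356 / 9
C = 39.56 mL/cmH2O


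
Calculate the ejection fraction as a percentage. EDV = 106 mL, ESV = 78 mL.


SV = EDV - ESV = 106 - 78 = 28 mL
EF = SV/EDV * 100 = 28/106 * 100
EF = 26.42%


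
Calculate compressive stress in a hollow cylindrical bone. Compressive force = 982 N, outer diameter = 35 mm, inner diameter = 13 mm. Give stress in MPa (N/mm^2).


A = pi*(r_o^2 - r_i^2)
r_o = 17.5 mm, r_i = 6.5 mm
A = 829.38 mm^2
sigma = F/A = 982 / 829.38
sigma = 1.184 MPa


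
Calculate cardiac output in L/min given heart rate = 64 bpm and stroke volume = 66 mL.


CO = HR * SV
CO = 64 * 66 / 1000
CO = 4.224 L/min


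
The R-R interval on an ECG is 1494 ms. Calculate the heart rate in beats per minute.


HR = 60 / RR_interval(s)
RR = 1494 ms = 1.494 s
HR = 60 / 1.494 = 40.16 bpm


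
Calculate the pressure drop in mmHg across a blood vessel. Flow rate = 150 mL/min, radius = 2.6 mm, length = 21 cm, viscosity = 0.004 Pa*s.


dP = 8*mu*L*Q / (pi*r^4)
Q = 150 mL/min = 2.5e-06 m^3/s
dP = 117.022 Pa = 117.022 / 133.322 mmHg = 0.8777 mmHg


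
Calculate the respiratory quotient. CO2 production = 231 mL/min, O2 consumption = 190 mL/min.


RQ = VCO2 / VO2
RQ = 231 / 190
RQ = 1.216


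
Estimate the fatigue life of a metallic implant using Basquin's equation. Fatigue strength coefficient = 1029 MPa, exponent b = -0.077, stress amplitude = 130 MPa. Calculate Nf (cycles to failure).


sigma_a = sigma_f' * (2Nf)^b
2Nf = (sigma_a/sigma_f')^(1/b)
2Nf = (130/1029)^(1/-0.077)
2Nf = 4.660879e+11
Nf = 2.3304e+11


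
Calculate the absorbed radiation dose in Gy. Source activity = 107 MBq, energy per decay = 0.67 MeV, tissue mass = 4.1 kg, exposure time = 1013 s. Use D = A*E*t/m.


A = 107 MBq = 1.0700e+08 Bq
E = 0.67 MeV = 1.07334e-13 J
D = A*E*t/m = 1.0700e+08*1.07334e-13*1013/4.1
D = 0.002838 Gy


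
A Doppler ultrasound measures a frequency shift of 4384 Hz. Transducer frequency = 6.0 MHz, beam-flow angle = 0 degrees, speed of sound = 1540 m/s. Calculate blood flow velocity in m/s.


v = fd * c / (2 * f0 * cos(theta))
v = 4384 * 1540 / (2 * 6.0000e+06 * cos(0))
v = 0.5626 m/s


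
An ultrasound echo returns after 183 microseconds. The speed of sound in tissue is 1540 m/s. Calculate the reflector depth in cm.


depth = c * t / 2
t = 183 us = 1.8300e-04 s
depth = 1540 * 1.8300e-04 / 2
depth = 0.14091 m = 14.091 cm


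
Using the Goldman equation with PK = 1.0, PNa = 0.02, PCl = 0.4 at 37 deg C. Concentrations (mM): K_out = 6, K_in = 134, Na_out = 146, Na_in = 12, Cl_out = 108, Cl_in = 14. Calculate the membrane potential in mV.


Vm = (RT/F)*ln((PK*Ko + PNa*Nao + PCl*Cli)/(PK*Ki + PNa*Nai + PCl*Clo))
Numer = 14.52, Denom = 177.44
Vm = -66.9 mV
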